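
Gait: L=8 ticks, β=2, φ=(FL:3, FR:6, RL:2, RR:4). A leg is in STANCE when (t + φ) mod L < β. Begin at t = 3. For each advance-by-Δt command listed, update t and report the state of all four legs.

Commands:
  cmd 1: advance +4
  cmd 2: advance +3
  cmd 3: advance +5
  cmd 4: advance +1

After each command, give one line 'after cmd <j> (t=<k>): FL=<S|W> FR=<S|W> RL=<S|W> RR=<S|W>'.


after cmd 1 (t=7): FL=W FR=W RL=S RR=W
after cmd 2 (t=10): FL=W FR=S RL=W RR=W
after cmd 3 (t=15): FL=W FR=W RL=S RR=W
after cmd 4 (t=16): FL=W FR=W RL=W RR=W

start t=3: FL=W FR=S RL=W RR=W
cmd 1: advance +4 → t=7, phase=(2,5,1,3) → FL=W FR=W RL=S RR=W
cmd 2: advance +3 → t=10, phase=(5,0,4,6) → FL=W FR=S RL=W RR=W
cmd 3: advance +5 → t=15, phase=(2,5,1,3) → FL=W FR=W RL=S RR=W
cmd 4: advance +1 → t=16, phase=(3,6,2,4) → FL=W FR=W RL=W RR=W


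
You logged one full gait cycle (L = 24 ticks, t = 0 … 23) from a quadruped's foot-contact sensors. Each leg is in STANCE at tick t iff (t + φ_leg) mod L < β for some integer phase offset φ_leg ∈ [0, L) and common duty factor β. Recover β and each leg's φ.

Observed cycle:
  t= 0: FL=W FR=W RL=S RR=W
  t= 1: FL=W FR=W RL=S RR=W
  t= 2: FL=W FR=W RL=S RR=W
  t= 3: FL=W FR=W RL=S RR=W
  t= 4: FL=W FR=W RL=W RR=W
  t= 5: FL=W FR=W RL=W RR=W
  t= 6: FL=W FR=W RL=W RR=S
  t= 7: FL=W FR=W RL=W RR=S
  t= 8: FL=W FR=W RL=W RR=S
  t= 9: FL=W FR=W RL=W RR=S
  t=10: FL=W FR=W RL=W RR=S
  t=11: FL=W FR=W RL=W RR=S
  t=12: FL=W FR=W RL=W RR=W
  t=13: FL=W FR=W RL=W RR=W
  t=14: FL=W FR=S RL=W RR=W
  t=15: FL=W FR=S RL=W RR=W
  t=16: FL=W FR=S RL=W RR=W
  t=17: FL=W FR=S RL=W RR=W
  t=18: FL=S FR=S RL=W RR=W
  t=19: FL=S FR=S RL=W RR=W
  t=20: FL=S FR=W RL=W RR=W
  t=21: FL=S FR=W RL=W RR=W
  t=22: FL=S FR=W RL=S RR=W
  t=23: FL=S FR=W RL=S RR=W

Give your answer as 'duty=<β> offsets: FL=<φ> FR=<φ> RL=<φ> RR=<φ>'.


duty β = stance ticks per leg = 6
FL: stance ticks = 6; W→S at t=18 → φ=6
FR: stance ticks = 6; W→S at t=14 → φ=10
RL: stance ticks = 6; W→S at t=22 → φ=2
RR: stance ticks = 6; W→S at t=6 → φ=18

duty=6 offsets: FL=6 FR=10 RL=2 RR=18


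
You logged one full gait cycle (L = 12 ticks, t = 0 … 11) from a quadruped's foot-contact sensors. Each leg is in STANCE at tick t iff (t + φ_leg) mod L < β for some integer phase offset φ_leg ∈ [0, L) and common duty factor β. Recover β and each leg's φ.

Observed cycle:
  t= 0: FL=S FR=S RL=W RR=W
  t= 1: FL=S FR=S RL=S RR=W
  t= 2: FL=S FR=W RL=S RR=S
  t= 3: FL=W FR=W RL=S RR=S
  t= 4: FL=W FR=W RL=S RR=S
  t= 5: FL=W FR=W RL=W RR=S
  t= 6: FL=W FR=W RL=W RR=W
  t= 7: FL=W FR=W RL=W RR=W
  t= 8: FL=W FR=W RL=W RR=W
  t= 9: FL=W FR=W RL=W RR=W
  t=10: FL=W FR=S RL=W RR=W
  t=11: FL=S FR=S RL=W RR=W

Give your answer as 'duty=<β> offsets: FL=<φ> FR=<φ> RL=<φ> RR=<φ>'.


duty β = stance ticks per leg = 4
FL: stance ticks = 4; W→S at t=11 → φ=1
FR: stance ticks = 4; W→S at t=10 → φ=2
RL: stance ticks = 4; W→S at t=1 → φ=11
RR: stance ticks = 4; W→S at t=2 → φ=10

duty=4 offsets: FL=1 FR=2 RL=11 RR=10


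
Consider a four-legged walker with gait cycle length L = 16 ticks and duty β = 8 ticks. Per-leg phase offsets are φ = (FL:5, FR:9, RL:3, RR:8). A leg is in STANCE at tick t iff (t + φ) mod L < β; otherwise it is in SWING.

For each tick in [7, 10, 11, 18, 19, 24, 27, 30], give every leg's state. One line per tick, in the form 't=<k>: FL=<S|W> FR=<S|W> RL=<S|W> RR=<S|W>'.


t=7: phase=(12,0,10,15) vs β=8 → FL=W FR=S RL=W RR=W
t=10: phase=(15,3,13,2) vs β=8 → FL=W FR=S RL=W RR=S
t=11: phase=(0,4,14,3) vs β=8 → FL=S FR=S RL=W RR=S
t=18: phase=(7,11,5,10) vs β=8 → FL=S FR=W RL=S RR=W
t=19: phase=(8,12,6,11) vs β=8 → FL=W FR=W RL=S RR=W
t=24: phase=(13,1,11,0) vs β=8 → FL=W FR=S RL=W RR=S
t=27: phase=(0,4,14,3) vs β=8 → FL=S FR=S RL=W RR=S
t=30: phase=(3,7,1,6) vs β=8 → FL=S FR=S RL=S RR=S

t=7: FL=W FR=S RL=W RR=W
t=10: FL=W FR=S RL=W RR=S
t=11: FL=S FR=S RL=W RR=S
t=18: FL=S FR=W RL=S RR=W
t=19: FL=W FR=W RL=S RR=W
t=24: FL=W FR=S RL=W RR=S
t=27: FL=S FR=S RL=W RR=S
t=30: FL=S FR=S RL=S RR=S


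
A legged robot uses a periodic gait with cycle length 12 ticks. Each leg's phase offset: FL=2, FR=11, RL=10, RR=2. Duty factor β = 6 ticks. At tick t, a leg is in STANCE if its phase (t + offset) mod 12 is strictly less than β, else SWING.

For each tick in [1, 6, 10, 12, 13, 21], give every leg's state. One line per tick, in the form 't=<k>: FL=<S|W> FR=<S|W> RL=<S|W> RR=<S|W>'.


t=1: FL=S FR=S RL=W RR=S
t=6: FL=W FR=S RL=S RR=W
t=10: FL=S FR=W RL=W RR=S
t=12: FL=S FR=W RL=W RR=S
t=13: FL=S FR=S RL=W RR=S
t=21: FL=W FR=W RL=W RR=W

t=1: phase=(3,0,11,3) vs β=6 → FL=S FR=S RL=W RR=S
t=6: phase=(8,5,4,8) vs β=6 → FL=W FR=S RL=S RR=W
t=10: phase=(0,9,8,0) vs β=6 → FL=S FR=W RL=W RR=S
t=12: phase=(2,11,10,2) vs β=6 → FL=S FR=W RL=W RR=S
t=13: phase=(3,0,11,3) vs β=6 → FL=S FR=S RL=W RR=S
t=21: phase=(11,8,7,11) vs β=6 → FL=W FR=W RL=W RR=W


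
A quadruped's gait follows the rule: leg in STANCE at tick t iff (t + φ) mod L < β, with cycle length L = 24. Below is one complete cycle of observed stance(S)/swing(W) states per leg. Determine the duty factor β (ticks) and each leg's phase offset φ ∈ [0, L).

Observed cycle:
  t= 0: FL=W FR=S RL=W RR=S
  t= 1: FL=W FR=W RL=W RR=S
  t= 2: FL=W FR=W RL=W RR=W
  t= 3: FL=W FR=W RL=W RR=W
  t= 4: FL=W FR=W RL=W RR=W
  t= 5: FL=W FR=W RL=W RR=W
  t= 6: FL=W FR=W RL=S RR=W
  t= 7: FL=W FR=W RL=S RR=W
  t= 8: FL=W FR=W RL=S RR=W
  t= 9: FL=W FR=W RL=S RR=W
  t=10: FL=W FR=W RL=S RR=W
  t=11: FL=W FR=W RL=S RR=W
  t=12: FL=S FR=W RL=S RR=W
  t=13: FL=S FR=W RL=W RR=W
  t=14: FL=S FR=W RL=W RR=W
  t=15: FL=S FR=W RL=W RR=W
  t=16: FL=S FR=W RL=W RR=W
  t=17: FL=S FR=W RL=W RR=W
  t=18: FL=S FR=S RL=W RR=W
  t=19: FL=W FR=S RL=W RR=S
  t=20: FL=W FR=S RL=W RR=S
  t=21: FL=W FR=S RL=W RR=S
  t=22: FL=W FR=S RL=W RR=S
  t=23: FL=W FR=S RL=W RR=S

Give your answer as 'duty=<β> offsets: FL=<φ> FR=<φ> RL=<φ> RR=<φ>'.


duty=7 offsets: FL=12 FR=6 RL=18 RR=5

duty β = stance ticks per leg = 7
FL: stance ticks = 7; W→S at t=12 → φ=12
FR: stance ticks = 7; W→S at t=18 → φ=6
RL: stance ticks = 7; W→S at t=6 → φ=18
RR: stance ticks = 7; W→S at t=19 → φ=5


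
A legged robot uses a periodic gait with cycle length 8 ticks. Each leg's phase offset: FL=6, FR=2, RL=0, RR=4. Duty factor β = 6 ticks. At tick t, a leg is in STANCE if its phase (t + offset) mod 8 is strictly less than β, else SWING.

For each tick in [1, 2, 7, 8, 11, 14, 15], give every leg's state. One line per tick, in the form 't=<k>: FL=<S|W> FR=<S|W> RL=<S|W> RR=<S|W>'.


t=1: FL=W FR=S RL=S RR=S
t=2: FL=S FR=S RL=S RR=W
t=7: FL=S FR=S RL=W RR=S
t=8: FL=W FR=S RL=S RR=S
t=11: FL=S FR=S RL=S RR=W
t=14: FL=S FR=S RL=W RR=S
t=15: FL=S FR=S RL=W RR=S

t=1: phase=(7,3,1,5) vs β=6 → FL=W FR=S RL=S RR=S
t=2: phase=(0,4,2,6) vs β=6 → FL=S FR=S RL=S RR=W
t=7: phase=(5,1,7,3) vs β=6 → FL=S FR=S RL=W RR=S
t=8: phase=(6,2,0,4) vs β=6 → FL=W FR=S RL=S RR=S
t=11: phase=(1,5,3,7) vs β=6 → FL=S FR=S RL=S RR=W
t=14: phase=(4,0,6,2) vs β=6 → FL=S FR=S RL=W RR=S
t=15: phase=(5,1,7,3) vs β=6 → FL=S FR=S RL=W RR=S


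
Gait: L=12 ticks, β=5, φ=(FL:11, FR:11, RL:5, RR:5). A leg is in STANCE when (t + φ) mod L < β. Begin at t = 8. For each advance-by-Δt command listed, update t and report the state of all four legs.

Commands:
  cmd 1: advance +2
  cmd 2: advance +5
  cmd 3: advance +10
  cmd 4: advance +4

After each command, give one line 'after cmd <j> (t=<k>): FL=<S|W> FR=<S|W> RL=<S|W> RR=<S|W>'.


after cmd 1 (t=10): FL=W FR=W RL=S RR=S
after cmd 2 (t=15): FL=S FR=S RL=W RR=W
after cmd 3 (t=25): FL=S FR=S RL=W RR=W
after cmd 4 (t=29): FL=S FR=S RL=W RR=W

start t=8: FL=W FR=W RL=S RR=S
cmd 1: advance +2 → t=10, phase=(9,9,3,3) → FL=W FR=W RL=S RR=S
cmd 2: advance +5 → t=15, phase=(2,2,8,8) → FL=S FR=S RL=W RR=W
cmd 3: advance +10 → t=25, phase=(0,0,6,6) → FL=S FR=S RL=W RR=W
cmd 4: advance +4 → t=29, phase=(4,4,10,10) → FL=S FR=S RL=W RR=W


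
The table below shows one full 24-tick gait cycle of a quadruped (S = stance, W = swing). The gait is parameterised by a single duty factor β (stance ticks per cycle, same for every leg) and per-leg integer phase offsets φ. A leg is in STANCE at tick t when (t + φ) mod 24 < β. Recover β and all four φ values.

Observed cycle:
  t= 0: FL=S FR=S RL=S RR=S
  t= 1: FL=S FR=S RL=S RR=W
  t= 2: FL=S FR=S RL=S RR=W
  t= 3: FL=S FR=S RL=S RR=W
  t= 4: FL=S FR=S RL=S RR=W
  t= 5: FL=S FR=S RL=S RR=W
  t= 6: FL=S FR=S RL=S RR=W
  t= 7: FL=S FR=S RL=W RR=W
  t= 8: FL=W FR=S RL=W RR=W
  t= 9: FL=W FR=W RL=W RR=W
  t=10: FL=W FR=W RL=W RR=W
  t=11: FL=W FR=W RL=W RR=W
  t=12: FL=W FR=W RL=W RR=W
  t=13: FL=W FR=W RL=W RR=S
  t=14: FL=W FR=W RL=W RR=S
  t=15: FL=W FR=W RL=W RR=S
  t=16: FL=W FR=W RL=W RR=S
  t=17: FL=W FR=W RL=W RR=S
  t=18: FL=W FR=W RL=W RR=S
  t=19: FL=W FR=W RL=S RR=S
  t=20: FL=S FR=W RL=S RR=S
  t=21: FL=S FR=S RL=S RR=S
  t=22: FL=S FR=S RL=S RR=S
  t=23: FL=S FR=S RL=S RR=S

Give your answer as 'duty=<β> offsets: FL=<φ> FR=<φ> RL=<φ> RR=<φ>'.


duty β = stance ticks per leg = 12
FL: stance ticks = 12; W→S at t=20 → φ=4
FR: stance ticks = 12; W→S at t=21 → φ=3
RL: stance ticks = 12; W→S at t=19 → φ=5
RR: stance ticks = 12; W→S at t=13 → φ=11

duty=12 offsets: FL=4 FR=3 RL=5 RR=11


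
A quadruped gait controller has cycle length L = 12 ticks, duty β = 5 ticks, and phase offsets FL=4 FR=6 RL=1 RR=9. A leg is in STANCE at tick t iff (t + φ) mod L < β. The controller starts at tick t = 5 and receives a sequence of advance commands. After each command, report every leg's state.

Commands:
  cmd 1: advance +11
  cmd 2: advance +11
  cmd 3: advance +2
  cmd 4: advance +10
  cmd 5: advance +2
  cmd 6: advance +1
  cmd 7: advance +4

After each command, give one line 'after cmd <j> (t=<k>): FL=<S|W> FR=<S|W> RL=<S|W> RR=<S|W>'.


start t=5: FL=W FR=W RL=W RR=S
cmd 1: advance +11 → t=16, phase=(8,10,5,1) → FL=W FR=W RL=W RR=S
cmd 2: advance +11 → t=27, phase=(7,9,4,0) → FL=W FR=W RL=S RR=S
cmd 3: advance +2 → t=29, phase=(9,11,6,2) → FL=W FR=W RL=W RR=S
cmd 4: advance +10 → t=39, phase=(7,9,4,0) → FL=W FR=W RL=S RR=S
cmd 5: advance +2 → t=41, phase=(9,11,6,2) → FL=W FR=W RL=W RR=S
cmd 6: advance +1 → t=42, phase=(10,0,7,3) → FL=W FR=S RL=W RR=S
cmd 7: advance +4 → t=46, phase=(2,4,11,7) → FL=S FR=S RL=W RR=W

after cmd 1 (t=16): FL=W FR=W RL=W RR=S
after cmd 2 (t=27): FL=W FR=W RL=S RR=S
after cmd 3 (t=29): FL=W FR=W RL=W RR=S
after cmd 4 (t=39): FL=W FR=W RL=S RR=S
after cmd 5 (t=41): FL=W FR=W RL=W RR=S
after cmd 6 (t=42): FL=W FR=S RL=W RR=S
after cmd 7 (t=46): FL=S FR=S RL=W RR=W


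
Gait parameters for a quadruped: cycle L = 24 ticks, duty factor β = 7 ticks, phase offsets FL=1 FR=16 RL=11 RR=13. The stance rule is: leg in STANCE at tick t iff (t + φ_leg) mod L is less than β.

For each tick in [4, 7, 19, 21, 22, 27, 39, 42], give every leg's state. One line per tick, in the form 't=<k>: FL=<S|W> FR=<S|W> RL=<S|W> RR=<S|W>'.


t=4: FL=S FR=W RL=W RR=W
t=7: FL=W FR=W RL=W RR=W
t=19: FL=W FR=W RL=S RR=W
t=21: FL=W FR=W RL=W RR=W
t=22: FL=W FR=W RL=W RR=W
t=27: FL=S FR=W RL=W RR=W
t=39: FL=W FR=W RL=S RR=S
t=42: FL=W FR=W RL=S RR=W

t=4: phase=(5,20,15,17) vs β=7 → FL=S FR=W RL=W RR=W
t=7: phase=(8,23,18,20) vs β=7 → FL=W FR=W RL=W RR=W
t=19: phase=(20,11,6,8) vs β=7 → FL=W FR=W RL=S RR=W
t=21: phase=(22,13,8,10) vs β=7 → FL=W FR=W RL=W RR=W
t=22: phase=(23,14,9,11) vs β=7 → FL=W FR=W RL=W RR=W
t=27: phase=(4,19,14,16) vs β=7 → FL=S FR=W RL=W RR=W
t=39: phase=(16,7,2,4) vs β=7 → FL=W FR=W RL=S RR=S
t=42: phase=(19,10,5,7) vs β=7 → FL=W FR=W RL=S RR=W


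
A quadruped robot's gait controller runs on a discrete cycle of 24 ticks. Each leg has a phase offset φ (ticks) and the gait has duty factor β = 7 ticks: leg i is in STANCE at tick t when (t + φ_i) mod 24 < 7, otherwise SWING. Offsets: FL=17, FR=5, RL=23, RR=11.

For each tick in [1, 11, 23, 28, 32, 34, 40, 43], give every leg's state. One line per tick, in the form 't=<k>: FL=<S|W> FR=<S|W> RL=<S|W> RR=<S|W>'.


t=1: phase=(18,6,0,12) vs β=7 → FL=W FR=S RL=S RR=W
t=11: phase=(4,16,10,22) vs β=7 → FL=S FR=W RL=W RR=W
t=23: phase=(16,4,22,10) vs β=7 → FL=W FR=S RL=W RR=W
t=28: phase=(21,9,3,15) vs β=7 → FL=W FR=W RL=S RR=W
t=32: phase=(1,13,7,19) vs β=7 → FL=S FR=W RL=W RR=W
t=34: phase=(3,15,9,21) vs β=7 → FL=S FR=W RL=W RR=W
t=40: phase=(9,21,15,3) vs β=7 → FL=W FR=W RL=W RR=S
t=43: phase=(12,0,18,6) vs β=7 → FL=W FR=S RL=W RR=S

t=1: FL=W FR=S RL=S RR=W
t=11: FL=S FR=W RL=W RR=W
t=23: FL=W FR=S RL=W RR=W
t=28: FL=W FR=W RL=S RR=W
t=32: FL=S FR=W RL=W RR=W
t=34: FL=S FR=W RL=W RR=W
t=40: FL=W FR=W RL=W RR=S
t=43: FL=W FR=S RL=W RR=S


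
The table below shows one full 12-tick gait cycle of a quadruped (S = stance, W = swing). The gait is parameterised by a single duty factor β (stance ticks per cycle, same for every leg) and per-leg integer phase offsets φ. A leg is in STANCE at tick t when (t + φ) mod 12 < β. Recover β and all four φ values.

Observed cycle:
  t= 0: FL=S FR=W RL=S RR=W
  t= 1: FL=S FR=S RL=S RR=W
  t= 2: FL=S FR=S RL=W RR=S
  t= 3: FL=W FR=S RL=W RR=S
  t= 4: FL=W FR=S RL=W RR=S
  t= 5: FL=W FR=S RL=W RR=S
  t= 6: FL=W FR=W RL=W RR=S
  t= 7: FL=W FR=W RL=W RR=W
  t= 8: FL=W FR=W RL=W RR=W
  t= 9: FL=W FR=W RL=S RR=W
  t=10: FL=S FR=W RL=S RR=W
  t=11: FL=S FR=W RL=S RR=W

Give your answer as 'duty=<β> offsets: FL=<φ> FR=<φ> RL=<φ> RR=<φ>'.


duty=5 offsets: FL=2 FR=11 RL=3 RR=10

duty β = stance ticks per leg = 5
FL: stance ticks = 5; W→S at t=10 → φ=2
FR: stance ticks = 5; W→S at t=1 → φ=11
RL: stance ticks = 5; W→S at t=9 → φ=3
RR: stance ticks = 5; W→S at t=2 → φ=10


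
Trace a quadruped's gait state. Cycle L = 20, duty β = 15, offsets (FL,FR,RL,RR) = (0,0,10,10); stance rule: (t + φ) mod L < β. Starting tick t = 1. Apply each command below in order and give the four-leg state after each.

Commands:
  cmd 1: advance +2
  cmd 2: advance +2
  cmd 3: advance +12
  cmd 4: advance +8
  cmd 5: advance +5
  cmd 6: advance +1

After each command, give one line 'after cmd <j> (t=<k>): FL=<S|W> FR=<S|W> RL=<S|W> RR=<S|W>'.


after cmd 1 (t=3): FL=S FR=S RL=S RR=S
after cmd 2 (t=5): FL=S FR=S RL=W RR=W
after cmd 3 (t=17): FL=W FR=W RL=S RR=S
after cmd 4 (t=25): FL=S FR=S RL=W RR=W
after cmd 5 (t=30): FL=S FR=S RL=S RR=S
after cmd 6 (t=31): FL=S FR=S RL=S RR=S

start t=1: FL=S FR=S RL=S RR=S
cmd 1: advance +2 → t=3, phase=(3,3,13,13) → FL=S FR=S RL=S RR=S
cmd 2: advance +2 → t=5, phase=(5,5,15,15) → FL=S FR=S RL=W RR=W
cmd 3: advance +12 → t=17, phase=(17,17,7,7) → FL=W FR=W RL=S RR=S
cmd 4: advance +8 → t=25, phase=(5,5,15,15) → FL=S FR=S RL=W RR=W
cmd 5: advance +5 → t=30, phase=(10,10,0,0) → FL=S FR=S RL=S RR=S
cmd 6: advance +1 → t=31, phase=(11,11,1,1) → FL=S FR=S RL=S RR=S


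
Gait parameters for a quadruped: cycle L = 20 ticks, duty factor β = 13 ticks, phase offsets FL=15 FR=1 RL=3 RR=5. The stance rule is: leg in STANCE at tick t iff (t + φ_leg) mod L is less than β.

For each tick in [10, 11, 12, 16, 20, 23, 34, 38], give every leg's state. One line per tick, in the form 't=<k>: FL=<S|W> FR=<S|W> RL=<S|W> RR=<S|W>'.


t=10: FL=S FR=S RL=W RR=W
t=11: FL=S FR=S RL=W RR=W
t=12: FL=S FR=W RL=W RR=W
t=16: FL=S FR=W RL=W RR=S
t=20: FL=W FR=S RL=S RR=S
t=23: FL=W FR=S RL=S RR=S
t=34: FL=S FR=W RL=W RR=W
t=38: FL=W FR=W RL=S RR=S

t=10: phase=(5,11,13,15) vs β=13 → FL=S FR=S RL=W RR=W
t=11: phase=(6,12,14,16) vs β=13 → FL=S FR=S RL=W RR=W
t=12: phase=(7,13,15,17) vs β=13 → FL=S FR=W RL=W RR=W
t=16: phase=(11,17,19,1) vs β=13 → FL=S FR=W RL=W RR=S
t=20: phase=(15,1,3,5) vs β=13 → FL=W FR=S RL=S RR=S
t=23: phase=(18,4,6,8) vs β=13 → FL=W FR=S RL=S RR=S
t=34: phase=(9,15,17,19) vs β=13 → FL=S FR=W RL=W RR=W
t=38: phase=(13,19,1,3) vs β=13 → FL=W FR=W RL=S RR=S


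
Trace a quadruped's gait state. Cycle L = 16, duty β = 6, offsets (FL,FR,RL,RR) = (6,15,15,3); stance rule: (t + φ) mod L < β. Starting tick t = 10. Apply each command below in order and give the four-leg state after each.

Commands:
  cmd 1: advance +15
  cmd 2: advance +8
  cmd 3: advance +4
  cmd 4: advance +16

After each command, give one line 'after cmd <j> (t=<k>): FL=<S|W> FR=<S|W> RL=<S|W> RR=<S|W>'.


start t=10: FL=S FR=W RL=W RR=W
cmd 1: advance +15 → t=25, phase=(15,8,8,12) → FL=W FR=W RL=W RR=W
cmd 2: advance +8 → t=33, phase=(7,0,0,4) → FL=W FR=S RL=S RR=S
cmd 3: advance +4 → t=37, phase=(11,4,4,8) → FL=W FR=S RL=S RR=W
cmd 4: advance +16 → t=53, phase=(11,4,4,8) → FL=W FR=S RL=S RR=W

after cmd 1 (t=25): FL=W FR=W RL=W RR=W
after cmd 2 (t=33): FL=W FR=S RL=S RR=S
after cmd 3 (t=37): FL=W FR=S RL=S RR=W
after cmd 4 (t=53): FL=W FR=S RL=S RR=W


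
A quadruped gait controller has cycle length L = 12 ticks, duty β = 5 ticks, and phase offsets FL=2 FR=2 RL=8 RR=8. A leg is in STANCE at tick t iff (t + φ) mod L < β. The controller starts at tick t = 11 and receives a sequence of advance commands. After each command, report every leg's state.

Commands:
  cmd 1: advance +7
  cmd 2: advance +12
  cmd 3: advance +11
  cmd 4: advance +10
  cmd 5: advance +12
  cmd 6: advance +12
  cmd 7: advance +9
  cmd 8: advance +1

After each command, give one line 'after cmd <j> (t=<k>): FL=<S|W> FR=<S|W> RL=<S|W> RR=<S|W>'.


start t=11: FL=S FR=S RL=W RR=W
cmd 1: advance +7 → t=18, phase=(8,8,2,2) → FL=W FR=W RL=S RR=S
cmd 2: advance +12 → t=30, phase=(8,8,2,2) → FL=W FR=W RL=S RR=S
cmd 3: advance +11 → t=41, phase=(7,7,1,1) → FL=W FR=W RL=S RR=S
cmd 4: advance +10 → t=51, phase=(5,5,11,11) → FL=W FR=W RL=W RR=W
cmd 5: advance +12 → t=63, phase=(5,5,11,11) → FL=W FR=W RL=W RR=W
cmd 6: advance +12 → t=75, phase=(5,5,11,11) → FL=W FR=W RL=W RR=W
cmd 7: advance +9 → t=84, phase=(2,2,8,8) → FL=S FR=S RL=W RR=W
cmd 8: advance +1 → t=85, phase=(3,3,9,9) → FL=S FR=S RL=W RR=W

after cmd 1 (t=18): FL=W FR=W RL=S RR=S
after cmd 2 (t=30): FL=W FR=W RL=S RR=S
after cmd 3 (t=41): FL=W FR=W RL=S RR=S
after cmd 4 (t=51): FL=W FR=W RL=W RR=W
after cmd 5 (t=63): FL=W FR=W RL=W RR=W
after cmd 6 (t=75): FL=W FR=W RL=W RR=W
after cmd 7 (t=84): FL=S FR=S RL=W RR=W
after cmd 8 (t=85): FL=S FR=S RL=W RR=W


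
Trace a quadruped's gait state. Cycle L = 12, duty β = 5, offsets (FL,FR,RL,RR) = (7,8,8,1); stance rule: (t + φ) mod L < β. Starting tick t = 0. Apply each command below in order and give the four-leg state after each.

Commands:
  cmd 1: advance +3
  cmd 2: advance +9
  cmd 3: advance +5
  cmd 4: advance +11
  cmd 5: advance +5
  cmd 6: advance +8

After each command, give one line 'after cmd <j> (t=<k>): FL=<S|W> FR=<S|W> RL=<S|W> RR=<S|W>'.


after cmd 1 (t=3): FL=W FR=W RL=W RR=S
after cmd 2 (t=12): FL=W FR=W RL=W RR=S
after cmd 3 (t=17): FL=S FR=S RL=S RR=W
after cmd 4 (t=28): FL=W FR=S RL=S RR=W
after cmd 5 (t=33): FL=S FR=W RL=W RR=W
after cmd 6 (t=41): FL=S FR=S RL=S RR=W

start t=0: FL=W FR=W RL=W RR=S
cmd 1: advance +3 → t=3, phase=(10,11,11,4) → FL=W FR=W RL=W RR=S
cmd 2: advance +9 → t=12, phase=(7,8,8,1) → FL=W FR=W RL=W RR=S
cmd 3: advance +5 → t=17, phase=(0,1,1,6) → FL=S FR=S RL=S RR=W
cmd 4: advance +11 → t=28, phase=(11,0,0,5) → FL=W FR=S RL=S RR=W
cmd 5: advance +5 → t=33, phase=(4,5,5,10) → FL=S FR=W RL=W RR=W
cmd 6: advance +8 → t=41, phase=(0,1,1,6) → FL=S FR=S RL=S RR=W


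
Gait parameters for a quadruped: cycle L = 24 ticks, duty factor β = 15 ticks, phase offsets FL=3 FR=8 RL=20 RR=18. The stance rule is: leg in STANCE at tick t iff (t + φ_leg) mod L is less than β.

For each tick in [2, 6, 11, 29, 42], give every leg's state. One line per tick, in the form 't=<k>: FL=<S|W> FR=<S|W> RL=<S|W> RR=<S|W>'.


t=2: phase=(5,10,22,20) vs β=15 → FL=S FR=S RL=W RR=W
t=6: phase=(9,14,2,0) vs β=15 → FL=S FR=S RL=S RR=S
t=11: phase=(14,19,7,5) vs β=15 → FL=S FR=W RL=S RR=S
t=29: phase=(8,13,1,23) vs β=15 → FL=S FR=S RL=S RR=W
t=42: phase=(21,2,14,12) vs β=15 → FL=W FR=S RL=S RR=S

t=2: FL=S FR=S RL=W RR=W
t=6: FL=S FR=S RL=S RR=S
t=11: FL=S FR=W RL=S RR=S
t=29: FL=S FR=S RL=S RR=W
t=42: FL=W FR=S RL=S RR=S


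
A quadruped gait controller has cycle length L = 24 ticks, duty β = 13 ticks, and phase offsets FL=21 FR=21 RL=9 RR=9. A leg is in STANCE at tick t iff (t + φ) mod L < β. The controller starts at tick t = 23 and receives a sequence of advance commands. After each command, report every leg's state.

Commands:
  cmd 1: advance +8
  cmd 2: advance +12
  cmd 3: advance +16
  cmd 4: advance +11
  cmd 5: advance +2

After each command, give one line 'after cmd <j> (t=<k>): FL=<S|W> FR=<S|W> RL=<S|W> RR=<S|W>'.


after cmd 1 (t=31): FL=S FR=S RL=W RR=W
after cmd 2 (t=43): FL=W FR=W RL=S RR=S
after cmd 3 (t=59): FL=S FR=S RL=W RR=W
after cmd 4 (t=70): FL=W FR=W RL=S RR=S
after cmd 5 (t=72): FL=W FR=W RL=S RR=S

start t=23: FL=W FR=W RL=S RR=S
cmd 1: advance +8 → t=31, phase=(4,4,16,16) → FL=S FR=S RL=W RR=W
cmd 2: advance +12 → t=43, phase=(16,16,4,4) → FL=W FR=W RL=S RR=S
cmd 3: advance +16 → t=59, phase=(8,8,20,20) → FL=S FR=S RL=W RR=W
cmd 4: advance +11 → t=70, phase=(19,19,7,7) → FL=W FR=W RL=S RR=S
cmd 5: advance +2 → t=72, phase=(21,21,9,9) → FL=W FR=W RL=S RR=S


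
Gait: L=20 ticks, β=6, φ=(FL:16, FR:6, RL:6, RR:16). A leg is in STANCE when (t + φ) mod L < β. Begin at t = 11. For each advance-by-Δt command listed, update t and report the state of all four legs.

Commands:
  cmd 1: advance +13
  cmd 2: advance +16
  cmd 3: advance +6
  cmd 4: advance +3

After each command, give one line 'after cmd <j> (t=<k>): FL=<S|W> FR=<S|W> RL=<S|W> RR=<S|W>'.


after cmd 1 (t=24): FL=S FR=W RL=W RR=S
after cmd 2 (t=40): FL=W FR=W RL=W RR=W
after cmd 3 (t=46): FL=S FR=W RL=W RR=S
after cmd 4 (t=49): FL=S FR=W RL=W RR=S

start t=11: FL=W FR=W RL=W RR=W
cmd 1: advance +13 → t=24, phase=(0,10,10,0) → FL=S FR=W RL=W RR=S
cmd 2: advance +16 → t=40, phase=(16,6,6,16) → FL=W FR=W RL=W RR=W
cmd 3: advance +6 → t=46, phase=(2,12,12,2) → FL=S FR=W RL=W RR=S
cmd 4: advance +3 → t=49, phase=(5,15,15,5) → FL=S FR=W RL=W RR=S


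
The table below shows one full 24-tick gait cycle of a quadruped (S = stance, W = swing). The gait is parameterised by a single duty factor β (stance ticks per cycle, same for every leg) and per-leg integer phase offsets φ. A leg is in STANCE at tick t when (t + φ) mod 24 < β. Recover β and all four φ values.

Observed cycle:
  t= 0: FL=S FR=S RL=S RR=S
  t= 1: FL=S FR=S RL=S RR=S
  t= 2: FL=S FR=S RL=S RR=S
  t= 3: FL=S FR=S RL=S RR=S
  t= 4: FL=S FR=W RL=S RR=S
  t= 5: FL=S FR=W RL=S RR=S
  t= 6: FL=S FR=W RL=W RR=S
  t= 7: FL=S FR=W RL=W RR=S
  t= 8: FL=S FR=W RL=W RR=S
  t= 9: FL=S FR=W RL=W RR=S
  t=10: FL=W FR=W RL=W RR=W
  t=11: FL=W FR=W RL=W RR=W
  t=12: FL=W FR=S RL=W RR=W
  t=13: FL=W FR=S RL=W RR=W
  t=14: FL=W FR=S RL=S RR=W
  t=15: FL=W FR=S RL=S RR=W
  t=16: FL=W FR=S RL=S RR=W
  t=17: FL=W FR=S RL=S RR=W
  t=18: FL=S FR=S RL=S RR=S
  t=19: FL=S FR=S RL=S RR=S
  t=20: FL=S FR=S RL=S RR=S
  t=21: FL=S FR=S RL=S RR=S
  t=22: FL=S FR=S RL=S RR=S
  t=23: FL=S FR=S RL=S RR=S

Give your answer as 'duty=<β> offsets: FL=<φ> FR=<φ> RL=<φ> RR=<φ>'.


duty=16 offsets: FL=6 FR=12 RL=10 RR=6

duty β = stance ticks per leg = 16
FL: stance ticks = 16; W→S at t=18 → φ=6
FR: stance ticks = 16; W→S at t=12 → φ=12
RL: stance ticks = 16; W→S at t=14 → φ=10
RR: stance ticks = 16; W→S at t=18 → φ=6


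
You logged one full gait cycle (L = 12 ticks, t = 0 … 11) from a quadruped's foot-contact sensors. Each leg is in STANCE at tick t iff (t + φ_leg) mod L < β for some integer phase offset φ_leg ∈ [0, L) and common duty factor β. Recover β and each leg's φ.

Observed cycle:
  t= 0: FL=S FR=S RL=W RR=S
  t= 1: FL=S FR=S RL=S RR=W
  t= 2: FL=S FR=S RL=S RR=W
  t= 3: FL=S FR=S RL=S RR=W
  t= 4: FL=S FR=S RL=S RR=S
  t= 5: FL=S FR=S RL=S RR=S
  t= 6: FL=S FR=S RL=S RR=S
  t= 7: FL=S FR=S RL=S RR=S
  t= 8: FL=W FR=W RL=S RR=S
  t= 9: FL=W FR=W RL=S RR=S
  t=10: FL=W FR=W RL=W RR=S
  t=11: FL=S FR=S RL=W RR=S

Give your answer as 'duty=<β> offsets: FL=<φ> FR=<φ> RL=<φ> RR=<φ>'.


duty=9 offsets: FL=1 FR=1 RL=11 RR=8

duty β = stance ticks per leg = 9
FL: stance ticks = 9; W→S at t=11 → φ=1
FR: stance ticks = 9; W→S at t=11 → φ=1
RL: stance ticks = 9; W→S at t=1 → φ=11
RR: stance ticks = 9; W→S at t=4 → φ=8


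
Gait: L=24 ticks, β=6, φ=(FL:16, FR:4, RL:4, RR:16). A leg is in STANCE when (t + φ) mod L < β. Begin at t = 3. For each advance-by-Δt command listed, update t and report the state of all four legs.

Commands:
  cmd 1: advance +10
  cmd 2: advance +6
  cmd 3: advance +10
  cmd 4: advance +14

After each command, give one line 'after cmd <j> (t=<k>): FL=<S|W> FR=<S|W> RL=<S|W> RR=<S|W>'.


start t=3: FL=W FR=W RL=W RR=W
cmd 1: advance +10 → t=13, phase=(5,17,17,5) → FL=S FR=W RL=W RR=S
cmd 2: advance +6 → t=19, phase=(11,23,23,11) → FL=W FR=W RL=W RR=W
cmd 3: advance +10 → t=29, phase=(21,9,9,21) → FL=W FR=W RL=W RR=W
cmd 4: advance +14 → t=43, phase=(11,23,23,11) → FL=W FR=W RL=W RR=W

after cmd 1 (t=13): FL=S FR=W RL=W RR=S
after cmd 2 (t=19): FL=W FR=W RL=W RR=W
after cmd 3 (t=29): FL=W FR=W RL=W RR=W
after cmd 4 (t=43): FL=W FR=W RL=W RR=W


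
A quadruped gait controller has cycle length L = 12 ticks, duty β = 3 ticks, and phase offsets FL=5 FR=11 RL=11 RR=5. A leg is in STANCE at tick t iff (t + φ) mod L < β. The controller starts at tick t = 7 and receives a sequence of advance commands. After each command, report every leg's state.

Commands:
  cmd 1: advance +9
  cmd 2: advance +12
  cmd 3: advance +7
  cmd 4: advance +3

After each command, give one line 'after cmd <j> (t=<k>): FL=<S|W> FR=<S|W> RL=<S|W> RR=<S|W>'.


start t=7: FL=S FR=W RL=W RR=S
cmd 1: advance +9 → t=16, phase=(9,3,3,9) → FL=W FR=W RL=W RR=W
cmd 2: advance +12 → t=28, phase=(9,3,3,9) → FL=W FR=W RL=W RR=W
cmd 3: advance +7 → t=35, phase=(4,10,10,4) → FL=W FR=W RL=W RR=W
cmd 4: advance +3 → t=38, phase=(7,1,1,7) → FL=W FR=S RL=S RR=W

after cmd 1 (t=16): FL=W FR=W RL=W RR=W
after cmd 2 (t=28): FL=W FR=W RL=W RR=W
after cmd 3 (t=35): FL=W FR=W RL=W RR=W
after cmd 4 (t=38): FL=W FR=S RL=S RR=W


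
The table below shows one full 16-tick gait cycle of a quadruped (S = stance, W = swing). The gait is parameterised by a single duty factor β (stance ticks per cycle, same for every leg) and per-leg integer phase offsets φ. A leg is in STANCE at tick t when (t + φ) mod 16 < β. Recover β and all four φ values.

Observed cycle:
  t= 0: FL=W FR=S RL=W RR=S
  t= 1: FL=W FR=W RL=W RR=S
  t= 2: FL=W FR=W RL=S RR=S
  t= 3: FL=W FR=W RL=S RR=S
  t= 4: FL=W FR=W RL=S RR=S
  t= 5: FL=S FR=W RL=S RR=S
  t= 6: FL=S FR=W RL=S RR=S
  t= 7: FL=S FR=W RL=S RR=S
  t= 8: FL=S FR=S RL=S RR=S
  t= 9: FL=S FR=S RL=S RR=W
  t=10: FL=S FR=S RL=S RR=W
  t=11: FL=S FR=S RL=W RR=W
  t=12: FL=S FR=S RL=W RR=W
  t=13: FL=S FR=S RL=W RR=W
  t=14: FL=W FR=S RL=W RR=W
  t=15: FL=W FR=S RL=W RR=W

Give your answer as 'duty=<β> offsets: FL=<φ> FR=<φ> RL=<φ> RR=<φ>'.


duty β = stance ticks per leg = 9
FL: stance ticks = 9; W→S at t=5 → φ=11
FR: stance ticks = 9; W→S at t=8 → φ=8
RL: stance ticks = 9; W→S at t=2 → φ=14
RR: stance ticks = 9; W→S at t=0 → φ=0

duty=9 offsets: FL=11 FR=8 RL=14 RR=0


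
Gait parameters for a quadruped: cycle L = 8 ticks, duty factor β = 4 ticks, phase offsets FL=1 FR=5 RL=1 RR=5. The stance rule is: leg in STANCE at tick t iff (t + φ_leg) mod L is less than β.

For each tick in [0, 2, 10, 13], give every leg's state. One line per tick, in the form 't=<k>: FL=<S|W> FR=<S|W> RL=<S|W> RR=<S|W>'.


t=0: FL=S FR=W RL=S RR=W
t=2: FL=S FR=W RL=S RR=W
t=10: FL=S FR=W RL=S RR=W
t=13: FL=W FR=S RL=W RR=S

t=0: phase=(1,5,1,5) vs β=4 → FL=S FR=W RL=S RR=W
t=2: phase=(3,7,3,7) vs β=4 → FL=S FR=W RL=S RR=W
t=10: phase=(3,7,3,7) vs β=4 → FL=S FR=W RL=S RR=W
t=13: phase=(6,2,6,2) vs β=4 → FL=W FR=S RL=W RR=S


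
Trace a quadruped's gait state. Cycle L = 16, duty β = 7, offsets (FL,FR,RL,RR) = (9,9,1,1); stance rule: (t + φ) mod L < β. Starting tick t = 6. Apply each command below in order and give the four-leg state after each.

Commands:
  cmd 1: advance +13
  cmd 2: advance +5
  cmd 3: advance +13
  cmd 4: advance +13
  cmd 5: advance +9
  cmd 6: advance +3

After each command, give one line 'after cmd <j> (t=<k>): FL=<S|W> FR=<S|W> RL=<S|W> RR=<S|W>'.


start t=6: FL=W FR=W RL=W RR=W
cmd 1: advance +13 → t=19, phase=(12,12,4,4) → FL=W FR=W RL=S RR=S
cmd 2: advance +5 → t=24, phase=(1,1,9,9) → FL=S FR=S RL=W RR=W
cmd 3: advance +13 → t=37, phase=(14,14,6,6) → FL=W FR=W RL=S RR=S
cmd 4: advance +13 → t=50, phase=(11,11,3,3) → FL=W FR=W RL=S RR=S
cmd 5: advance +9 → t=59, phase=(4,4,12,12) → FL=S FR=S RL=W RR=W
cmd 6: advance +3 → t=62, phase=(7,7,15,15) → FL=W FR=W RL=W RR=W

after cmd 1 (t=19): FL=W FR=W RL=S RR=S
after cmd 2 (t=24): FL=S FR=S RL=W RR=W
after cmd 3 (t=37): FL=W FR=W RL=S RR=S
after cmd 4 (t=50): FL=W FR=W RL=S RR=S
after cmd 5 (t=59): FL=S FR=S RL=W RR=W
after cmd 6 (t=62): FL=W FR=W RL=W RR=W


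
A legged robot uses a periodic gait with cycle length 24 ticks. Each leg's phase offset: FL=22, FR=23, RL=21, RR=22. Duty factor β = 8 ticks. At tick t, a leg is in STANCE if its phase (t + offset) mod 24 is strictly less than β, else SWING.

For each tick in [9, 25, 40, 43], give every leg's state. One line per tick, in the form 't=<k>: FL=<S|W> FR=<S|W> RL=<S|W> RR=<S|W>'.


t=9: FL=S FR=W RL=S RR=S
t=25: FL=W FR=S RL=W RR=W
t=40: FL=W FR=W RL=W RR=W
t=43: FL=W FR=W RL=W RR=W

t=9: phase=(7,8,6,7) vs β=8 → FL=S FR=W RL=S RR=S
t=25: phase=(23,0,22,23) vs β=8 → FL=W FR=S RL=W RR=W
t=40: phase=(14,15,13,14) vs β=8 → FL=W FR=W RL=W RR=W
t=43: phase=(17,18,16,17) vs β=8 → FL=W FR=W RL=W RR=W


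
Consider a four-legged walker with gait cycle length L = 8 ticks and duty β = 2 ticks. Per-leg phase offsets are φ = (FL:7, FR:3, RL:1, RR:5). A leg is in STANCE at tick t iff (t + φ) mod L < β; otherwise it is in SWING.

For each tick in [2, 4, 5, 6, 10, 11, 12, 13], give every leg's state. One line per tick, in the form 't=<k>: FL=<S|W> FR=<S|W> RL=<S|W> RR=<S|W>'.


t=2: FL=S FR=W RL=W RR=W
t=4: FL=W FR=W RL=W RR=S
t=5: FL=W FR=S RL=W RR=W
t=6: FL=W FR=S RL=W RR=W
t=10: FL=S FR=W RL=W RR=W
t=11: FL=W FR=W RL=W RR=S
t=12: FL=W FR=W RL=W RR=S
t=13: FL=W FR=S RL=W RR=W

t=2: phase=(1,5,3,7) vs β=2 → FL=S FR=W RL=W RR=W
t=4: phase=(3,7,5,1) vs β=2 → FL=W FR=W RL=W RR=S
t=5: phase=(4,0,6,2) vs β=2 → FL=W FR=S RL=W RR=W
t=6: phase=(5,1,7,3) vs β=2 → FL=W FR=S RL=W RR=W
t=10: phase=(1,5,3,7) vs β=2 → FL=S FR=W RL=W RR=W
t=11: phase=(2,6,4,0) vs β=2 → FL=W FR=W RL=W RR=S
t=12: phase=(3,7,5,1) vs β=2 → FL=W FR=W RL=W RR=S
t=13: phase=(4,0,6,2) vs β=2 → FL=W FR=S RL=W RR=W


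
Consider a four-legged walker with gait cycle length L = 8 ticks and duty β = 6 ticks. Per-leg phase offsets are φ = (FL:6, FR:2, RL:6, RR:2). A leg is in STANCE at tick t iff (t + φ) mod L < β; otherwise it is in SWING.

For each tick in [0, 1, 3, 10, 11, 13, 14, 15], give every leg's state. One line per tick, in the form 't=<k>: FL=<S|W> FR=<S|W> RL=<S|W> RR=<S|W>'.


t=0: FL=W FR=S RL=W RR=S
t=1: FL=W FR=S RL=W RR=S
t=3: FL=S FR=S RL=S RR=S
t=10: FL=S FR=S RL=S RR=S
t=11: FL=S FR=S RL=S RR=S
t=13: FL=S FR=W RL=S RR=W
t=14: FL=S FR=S RL=S RR=S
t=15: FL=S FR=S RL=S RR=S

t=0: phase=(6,2,6,2) vs β=6 → FL=W FR=S RL=W RR=S
t=1: phase=(7,3,7,3) vs β=6 → FL=W FR=S RL=W RR=S
t=3: phase=(1,5,1,5) vs β=6 → FL=S FR=S RL=S RR=S
t=10: phase=(0,4,0,4) vs β=6 → FL=S FR=S RL=S RR=S
t=11: phase=(1,5,1,5) vs β=6 → FL=S FR=S RL=S RR=S
t=13: phase=(3,7,3,7) vs β=6 → FL=S FR=W RL=S RR=W
t=14: phase=(4,0,4,0) vs β=6 → FL=S FR=S RL=S RR=S
t=15: phase=(5,1,5,1) vs β=6 → FL=S FR=S RL=S RR=S


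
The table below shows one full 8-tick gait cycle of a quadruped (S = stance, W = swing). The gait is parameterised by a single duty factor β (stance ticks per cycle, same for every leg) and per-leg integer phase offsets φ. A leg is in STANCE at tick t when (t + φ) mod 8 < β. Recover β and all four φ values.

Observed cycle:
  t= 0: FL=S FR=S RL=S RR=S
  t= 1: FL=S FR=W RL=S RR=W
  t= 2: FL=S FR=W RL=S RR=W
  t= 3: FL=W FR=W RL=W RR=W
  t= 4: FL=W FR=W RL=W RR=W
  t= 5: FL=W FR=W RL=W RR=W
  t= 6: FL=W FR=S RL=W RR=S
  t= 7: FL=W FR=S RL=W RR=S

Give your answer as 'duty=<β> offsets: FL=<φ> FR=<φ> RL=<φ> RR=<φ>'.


duty β = stance ticks per leg = 3
FL: stance ticks = 3; W→S at t=0 → φ=0
FR: stance ticks = 3; W→S at t=6 → φ=2
RL: stance ticks = 3; W→S at t=0 → φ=0
RR: stance ticks = 3; W→S at t=6 → φ=2

duty=3 offsets: FL=0 FR=2 RL=0 RR=2


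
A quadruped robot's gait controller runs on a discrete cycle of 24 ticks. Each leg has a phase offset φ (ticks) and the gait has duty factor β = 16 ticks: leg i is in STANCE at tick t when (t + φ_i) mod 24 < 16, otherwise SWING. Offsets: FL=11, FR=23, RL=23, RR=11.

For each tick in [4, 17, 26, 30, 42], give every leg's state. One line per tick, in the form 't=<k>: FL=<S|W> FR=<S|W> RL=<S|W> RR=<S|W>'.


t=4: FL=S FR=S RL=S RR=S
t=17: FL=S FR=W RL=W RR=S
t=26: FL=S FR=S RL=S RR=S
t=30: FL=W FR=S RL=S RR=W
t=42: FL=S FR=W RL=W RR=S

t=4: phase=(15,3,3,15) vs β=16 → FL=S FR=S RL=S RR=S
t=17: phase=(4,16,16,4) vs β=16 → FL=S FR=W RL=W RR=S
t=26: phase=(13,1,1,13) vs β=16 → FL=S FR=S RL=S RR=S
t=30: phase=(17,5,5,17) vs β=16 → FL=W FR=S RL=S RR=W
t=42: phase=(5,17,17,5) vs β=16 → FL=S FR=W RL=W RR=S


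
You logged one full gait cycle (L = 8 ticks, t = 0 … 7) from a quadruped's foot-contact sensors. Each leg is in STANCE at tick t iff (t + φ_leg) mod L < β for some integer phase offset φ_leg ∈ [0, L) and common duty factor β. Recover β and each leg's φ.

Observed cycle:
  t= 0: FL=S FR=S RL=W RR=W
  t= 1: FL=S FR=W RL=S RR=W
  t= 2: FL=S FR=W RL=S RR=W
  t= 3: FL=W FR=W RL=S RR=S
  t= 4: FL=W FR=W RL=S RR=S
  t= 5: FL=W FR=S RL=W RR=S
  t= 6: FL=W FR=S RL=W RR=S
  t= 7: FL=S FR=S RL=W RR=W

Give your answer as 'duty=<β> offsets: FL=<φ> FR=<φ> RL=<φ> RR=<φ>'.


duty β = stance ticks per leg = 4
FL: stance ticks = 4; W→S at t=7 → φ=1
FR: stance ticks = 4; W→S at t=5 → φ=3
RL: stance ticks = 4; W→S at t=1 → φ=7
RR: stance ticks = 4; W→S at t=3 → φ=5

duty=4 offsets: FL=1 FR=3 RL=7 RR=5


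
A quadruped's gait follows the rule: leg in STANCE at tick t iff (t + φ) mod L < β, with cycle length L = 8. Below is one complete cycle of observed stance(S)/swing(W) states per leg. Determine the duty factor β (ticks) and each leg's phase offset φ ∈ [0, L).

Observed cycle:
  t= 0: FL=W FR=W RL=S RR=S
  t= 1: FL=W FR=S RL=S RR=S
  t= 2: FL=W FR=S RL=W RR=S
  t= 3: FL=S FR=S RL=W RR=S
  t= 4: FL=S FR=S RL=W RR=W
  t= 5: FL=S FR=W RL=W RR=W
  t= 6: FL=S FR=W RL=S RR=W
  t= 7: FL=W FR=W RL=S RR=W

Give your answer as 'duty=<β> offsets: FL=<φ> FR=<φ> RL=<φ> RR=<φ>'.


duty=4 offsets: FL=5 FR=7 RL=2 RR=0

duty β = stance ticks per leg = 4
FL: stance ticks = 4; W→S at t=3 → φ=5
FR: stance ticks = 4; W→S at t=1 → φ=7
RL: stance ticks = 4; W→S at t=6 → φ=2
RR: stance ticks = 4; W→S at t=0 → φ=0


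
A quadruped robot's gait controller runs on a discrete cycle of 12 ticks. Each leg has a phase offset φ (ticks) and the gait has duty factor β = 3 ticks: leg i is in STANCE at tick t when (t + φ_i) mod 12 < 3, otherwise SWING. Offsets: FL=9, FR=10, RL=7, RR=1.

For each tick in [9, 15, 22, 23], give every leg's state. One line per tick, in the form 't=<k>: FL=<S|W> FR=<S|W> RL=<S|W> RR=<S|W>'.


t=9: FL=W FR=W RL=W RR=W
t=15: FL=S FR=S RL=W RR=W
t=22: FL=W FR=W RL=W RR=W
t=23: FL=W FR=W RL=W RR=S

t=9: phase=(6,7,4,10) vs β=3 → FL=W FR=W RL=W RR=W
t=15: phase=(0,1,10,4) vs β=3 → FL=S FR=S RL=W RR=W
t=22: phase=(7,8,5,11) vs β=3 → FL=W FR=W RL=W RR=W
t=23: phase=(8,9,6,0) vs β=3 → FL=W FR=W RL=W RR=S


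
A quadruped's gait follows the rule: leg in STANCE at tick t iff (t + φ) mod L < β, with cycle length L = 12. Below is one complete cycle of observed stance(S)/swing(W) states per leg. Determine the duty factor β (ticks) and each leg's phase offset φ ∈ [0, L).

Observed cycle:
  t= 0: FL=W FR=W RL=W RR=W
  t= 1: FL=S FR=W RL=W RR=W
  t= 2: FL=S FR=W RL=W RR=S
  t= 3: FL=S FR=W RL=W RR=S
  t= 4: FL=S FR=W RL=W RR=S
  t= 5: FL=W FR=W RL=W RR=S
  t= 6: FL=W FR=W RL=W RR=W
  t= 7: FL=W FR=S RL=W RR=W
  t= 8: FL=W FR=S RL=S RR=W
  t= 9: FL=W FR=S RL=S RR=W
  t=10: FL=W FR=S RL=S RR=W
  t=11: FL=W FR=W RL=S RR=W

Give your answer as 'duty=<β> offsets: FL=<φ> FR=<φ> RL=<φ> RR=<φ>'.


duty=4 offsets: FL=11 FR=5 RL=4 RR=10

duty β = stance ticks per leg = 4
FL: stance ticks = 4; W→S at t=1 → φ=11
FR: stance ticks = 4; W→S at t=7 → φ=5
RL: stance ticks = 4; W→S at t=8 → φ=4
RR: stance ticks = 4; W→S at t=2 → φ=10


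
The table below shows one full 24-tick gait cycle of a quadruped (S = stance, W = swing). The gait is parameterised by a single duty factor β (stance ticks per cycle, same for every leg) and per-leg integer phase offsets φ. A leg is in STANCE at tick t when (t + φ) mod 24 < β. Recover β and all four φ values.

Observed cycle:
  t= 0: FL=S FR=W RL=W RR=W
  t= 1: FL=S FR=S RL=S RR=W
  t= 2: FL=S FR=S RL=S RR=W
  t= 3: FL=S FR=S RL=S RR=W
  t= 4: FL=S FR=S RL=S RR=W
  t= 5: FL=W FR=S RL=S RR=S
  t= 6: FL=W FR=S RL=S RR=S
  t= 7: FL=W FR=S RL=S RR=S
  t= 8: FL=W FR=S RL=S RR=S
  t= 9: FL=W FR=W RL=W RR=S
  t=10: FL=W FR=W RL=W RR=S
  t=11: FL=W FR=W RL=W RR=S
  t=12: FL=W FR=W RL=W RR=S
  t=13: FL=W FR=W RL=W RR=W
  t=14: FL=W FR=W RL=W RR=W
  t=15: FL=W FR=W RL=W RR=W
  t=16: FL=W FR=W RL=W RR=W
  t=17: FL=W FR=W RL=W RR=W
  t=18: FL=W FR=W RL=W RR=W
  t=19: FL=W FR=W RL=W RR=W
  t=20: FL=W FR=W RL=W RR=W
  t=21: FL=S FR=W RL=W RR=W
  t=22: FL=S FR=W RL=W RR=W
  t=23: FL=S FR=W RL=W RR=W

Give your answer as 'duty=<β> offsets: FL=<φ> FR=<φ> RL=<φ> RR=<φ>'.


duty β = stance ticks per leg = 8
FL: stance ticks = 8; W→S at t=21 → φ=3
FR: stance ticks = 8; W→S at t=1 → φ=23
RL: stance ticks = 8; W→S at t=1 → φ=23
RR: stance ticks = 8; W→S at t=5 → φ=19

duty=8 offsets: FL=3 FR=23 RL=23 RR=19


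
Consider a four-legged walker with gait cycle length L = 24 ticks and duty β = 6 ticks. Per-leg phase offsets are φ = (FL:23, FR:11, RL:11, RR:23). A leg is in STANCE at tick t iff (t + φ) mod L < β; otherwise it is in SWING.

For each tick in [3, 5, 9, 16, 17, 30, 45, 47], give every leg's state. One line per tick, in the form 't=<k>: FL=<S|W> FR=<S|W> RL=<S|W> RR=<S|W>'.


t=3: phase=(2,14,14,2) vs β=6 → FL=S FR=W RL=W RR=S
t=5: phase=(4,16,16,4) vs β=6 → FL=S FR=W RL=W RR=S
t=9: phase=(8,20,20,8) vs β=6 → FL=W FR=W RL=W RR=W
t=16: phase=(15,3,3,15) vs β=6 → FL=W FR=S RL=S RR=W
t=17: phase=(16,4,4,16) vs β=6 → FL=W FR=S RL=S RR=W
t=30: phase=(5,17,17,5) vs β=6 → FL=S FR=W RL=W RR=S
t=45: phase=(20,8,8,20) vs β=6 → FL=W FR=W RL=W RR=W
t=47: phase=(22,10,10,22) vs β=6 → FL=W FR=W RL=W RR=W

t=3: FL=S FR=W RL=W RR=S
t=5: FL=S FR=W RL=W RR=S
t=9: FL=W FR=W RL=W RR=W
t=16: FL=W FR=S RL=S RR=W
t=17: FL=W FR=S RL=S RR=W
t=30: FL=S FR=W RL=W RR=S
t=45: FL=W FR=W RL=W RR=W
t=47: FL=W FR=W RL=W RR=W


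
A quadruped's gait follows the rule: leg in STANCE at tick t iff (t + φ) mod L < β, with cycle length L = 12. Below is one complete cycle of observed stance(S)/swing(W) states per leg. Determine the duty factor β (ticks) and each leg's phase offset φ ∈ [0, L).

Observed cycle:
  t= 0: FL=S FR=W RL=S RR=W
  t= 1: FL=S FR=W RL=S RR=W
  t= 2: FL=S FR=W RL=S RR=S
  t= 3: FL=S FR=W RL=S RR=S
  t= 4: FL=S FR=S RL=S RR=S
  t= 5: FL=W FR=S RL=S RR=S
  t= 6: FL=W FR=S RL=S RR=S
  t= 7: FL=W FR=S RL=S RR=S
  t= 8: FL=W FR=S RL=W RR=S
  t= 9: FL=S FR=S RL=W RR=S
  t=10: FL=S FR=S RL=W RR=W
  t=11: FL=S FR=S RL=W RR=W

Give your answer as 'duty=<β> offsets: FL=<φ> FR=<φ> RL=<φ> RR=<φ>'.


duty β = stance ticks per leg = 8
FL: stance ticks = 8; W→S at t=9 → φ=3
FR: stance ticks = 8; W→S at t=4 → φ=8
RL: stance ticks = 8; W→S at t=0 → φ=0
RR: stance ticks = 8; W→S at t=2 → φ=10

duty=8 offsets: FL=3 FR=8 RL=0 RR=10
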